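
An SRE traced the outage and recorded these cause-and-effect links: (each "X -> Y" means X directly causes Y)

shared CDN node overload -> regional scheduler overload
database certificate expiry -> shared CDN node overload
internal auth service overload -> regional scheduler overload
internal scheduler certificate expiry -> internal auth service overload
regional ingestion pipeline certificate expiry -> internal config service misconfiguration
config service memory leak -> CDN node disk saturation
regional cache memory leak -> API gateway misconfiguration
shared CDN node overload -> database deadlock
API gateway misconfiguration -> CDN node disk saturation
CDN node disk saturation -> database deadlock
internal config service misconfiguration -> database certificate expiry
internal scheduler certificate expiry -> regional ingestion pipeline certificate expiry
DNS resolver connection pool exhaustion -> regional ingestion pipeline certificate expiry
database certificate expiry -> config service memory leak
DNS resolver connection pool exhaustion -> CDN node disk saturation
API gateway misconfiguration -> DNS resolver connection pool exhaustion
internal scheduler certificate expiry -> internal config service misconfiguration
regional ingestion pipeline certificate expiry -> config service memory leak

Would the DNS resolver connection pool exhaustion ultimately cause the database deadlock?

There is a causal chain: the DNS resolver connection pool exhaustion → the CDN node disk saturation → the database deadlock.

Yes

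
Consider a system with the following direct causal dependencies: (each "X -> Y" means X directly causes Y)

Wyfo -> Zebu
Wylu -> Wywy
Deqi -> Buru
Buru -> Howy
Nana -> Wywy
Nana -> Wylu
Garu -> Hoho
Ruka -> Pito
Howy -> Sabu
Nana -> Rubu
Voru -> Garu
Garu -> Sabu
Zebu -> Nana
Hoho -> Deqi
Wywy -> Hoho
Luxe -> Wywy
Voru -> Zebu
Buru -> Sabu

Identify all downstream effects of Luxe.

Buru, Deqi, Hoho, Howy, Sabu, Wywy

Direct effects: Wywy.
2 steps out: Hoho.
3 steps out: Deqi.
4 steps out: Buru.
5 steps out: Howy, Sabu.
Not reachable from it: Voru, Wyfo, Ruka, Pito, Zebu, Nana, Rubu, Garu, Wylu.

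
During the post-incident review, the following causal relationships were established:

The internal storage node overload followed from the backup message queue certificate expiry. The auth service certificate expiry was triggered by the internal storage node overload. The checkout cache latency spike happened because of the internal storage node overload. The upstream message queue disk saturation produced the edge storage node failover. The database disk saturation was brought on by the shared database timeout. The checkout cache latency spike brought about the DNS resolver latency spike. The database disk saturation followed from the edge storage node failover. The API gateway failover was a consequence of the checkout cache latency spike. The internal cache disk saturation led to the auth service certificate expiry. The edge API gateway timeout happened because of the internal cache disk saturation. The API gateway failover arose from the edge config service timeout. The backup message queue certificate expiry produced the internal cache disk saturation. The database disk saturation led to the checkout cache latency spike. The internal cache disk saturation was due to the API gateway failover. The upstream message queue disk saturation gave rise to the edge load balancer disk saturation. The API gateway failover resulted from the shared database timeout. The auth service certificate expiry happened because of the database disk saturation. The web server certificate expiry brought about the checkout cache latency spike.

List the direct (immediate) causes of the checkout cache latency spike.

Upstream contributors include the backup message queue certificate expiry, the shared database timeout, the upstream message queue disk saturation, the edge storage node failover, but only the database disk saturation, the internal storage node overload, the web server certificate expiry feed directly into the checkout cache latency spike.

the database disk saturation, the internal storage node overload, the web server certificate expiry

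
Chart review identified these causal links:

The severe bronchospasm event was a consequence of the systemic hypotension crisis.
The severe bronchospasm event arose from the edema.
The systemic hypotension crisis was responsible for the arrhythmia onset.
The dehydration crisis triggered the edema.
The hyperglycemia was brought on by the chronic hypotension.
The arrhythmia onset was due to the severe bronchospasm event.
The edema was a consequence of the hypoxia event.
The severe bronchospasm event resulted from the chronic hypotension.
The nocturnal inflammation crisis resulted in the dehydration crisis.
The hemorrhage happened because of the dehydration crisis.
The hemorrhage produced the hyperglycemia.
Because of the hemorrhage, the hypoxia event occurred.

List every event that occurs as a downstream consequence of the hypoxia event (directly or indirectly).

the arrhythmia onset, the edema, the severe bronchospasm event

Direct effects: the edema.
2 steps out: the severe bronchospasm event.
3 steps out: the arrhythmia onset.
Not reachable from it: the nocturnal inflammation crisis, the dehydration crisis, the hemorrhage, the chronic hypotension, the systemic hypotension crisis, the hyperglycemia.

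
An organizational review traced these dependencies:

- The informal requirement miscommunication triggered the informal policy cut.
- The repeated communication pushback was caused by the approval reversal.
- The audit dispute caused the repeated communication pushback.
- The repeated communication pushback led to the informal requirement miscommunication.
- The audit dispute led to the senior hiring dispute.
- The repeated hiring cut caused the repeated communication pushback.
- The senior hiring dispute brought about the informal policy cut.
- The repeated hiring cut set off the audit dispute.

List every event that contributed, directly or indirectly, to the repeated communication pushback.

the approval reversal, the audit dispute, the repeated hiring cut

Immediate causes of the repeated communication pushback: the repeated hiring cut, the audit dispute, the approval reversal.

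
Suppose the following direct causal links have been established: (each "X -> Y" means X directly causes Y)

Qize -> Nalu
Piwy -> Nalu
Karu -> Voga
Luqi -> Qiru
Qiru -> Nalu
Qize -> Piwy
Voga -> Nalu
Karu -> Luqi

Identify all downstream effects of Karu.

Luqi, Nalu, Qiru, Voga

Direct effects: Voga, Luqi.
2 steps out: Qiru, Nalu.
Not reachable from it: Qize, Piwy.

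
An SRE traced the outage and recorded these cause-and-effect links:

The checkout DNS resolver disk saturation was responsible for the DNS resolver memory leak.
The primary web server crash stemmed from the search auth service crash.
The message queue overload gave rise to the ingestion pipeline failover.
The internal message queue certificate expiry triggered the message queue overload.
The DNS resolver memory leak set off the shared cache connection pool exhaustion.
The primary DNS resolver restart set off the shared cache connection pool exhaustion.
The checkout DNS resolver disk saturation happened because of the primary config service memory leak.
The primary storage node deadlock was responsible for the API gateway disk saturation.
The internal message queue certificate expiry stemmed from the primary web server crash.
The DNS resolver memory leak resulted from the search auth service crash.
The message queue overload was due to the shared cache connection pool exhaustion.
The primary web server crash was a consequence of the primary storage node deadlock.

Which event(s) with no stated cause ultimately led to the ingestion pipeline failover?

the primary DNS resolver restart, the primary config service memory leak, the primary storage node deadlock, the search auth service crash

Tracing upstream from the ingestion pipeline failover: the ingestion pipeline failover ← the message queue overload ← the shared cache connection pool exhaustion ← the DNS resolver memory leak ← the search auth service crash.
A separate upstream branch: the ingestion pipeline failover ← the message queue overload ← the shared cache connection pool exhaustion ← the DNS resolver memory leak ← the checkout DNS resolver disk saturation ← the primary config service memory leak.
A separate upstream branch: the ingestion pipeline failover ← the message queue overload ← the internal message queue certificate expiry ← the primary web server crash ← the primary storage node deadlock.
A separate upstream branch: the ingestion pipeline failover ← the message queue overload ← the shared cache connection pool exhaustion ← the primary DNS resolver restart.
Each of those chain origins has no stated cause.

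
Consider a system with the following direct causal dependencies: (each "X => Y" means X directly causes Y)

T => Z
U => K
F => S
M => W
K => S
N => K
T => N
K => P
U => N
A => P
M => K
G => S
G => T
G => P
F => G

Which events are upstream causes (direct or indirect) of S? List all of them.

Immediate causes of S: F, G, K.
Further upstream: T, M, U, N.

F, G, K, M, N, T, U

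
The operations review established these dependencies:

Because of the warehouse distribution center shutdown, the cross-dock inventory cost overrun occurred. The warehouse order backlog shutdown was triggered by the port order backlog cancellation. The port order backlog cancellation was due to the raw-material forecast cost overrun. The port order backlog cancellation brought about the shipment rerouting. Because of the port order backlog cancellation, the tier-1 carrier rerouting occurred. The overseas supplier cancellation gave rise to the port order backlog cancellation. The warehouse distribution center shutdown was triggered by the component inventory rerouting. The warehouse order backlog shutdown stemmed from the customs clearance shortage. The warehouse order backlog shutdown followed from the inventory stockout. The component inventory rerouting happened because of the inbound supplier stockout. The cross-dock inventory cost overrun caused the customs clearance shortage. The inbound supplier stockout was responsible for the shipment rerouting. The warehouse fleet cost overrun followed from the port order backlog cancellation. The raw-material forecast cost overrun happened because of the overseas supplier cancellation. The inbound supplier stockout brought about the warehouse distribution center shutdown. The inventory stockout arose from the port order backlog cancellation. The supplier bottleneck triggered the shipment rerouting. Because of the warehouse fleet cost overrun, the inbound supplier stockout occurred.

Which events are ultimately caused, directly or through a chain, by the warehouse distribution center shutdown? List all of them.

Direct effects: the cross-dock inventory cost overrun.
2 steps out: the customs clearance shortage.
3 steps out: the warehouse order backlog shutdown.
Not reachable from it: the overseas supplier cancellation, the raw-material forecast cost overrun, the port order backlog cancellation, the tier-1 carrier rerouting, the warehouse fleet cost overrun, the inventory stockout, the inbound supplier stockout, the supplier bottleneck, the component inventory rerouting, the shipment rerouting.

the cross-dock inventory cost overrun, the customs clearance shortage, the warehouse order backlog shutdown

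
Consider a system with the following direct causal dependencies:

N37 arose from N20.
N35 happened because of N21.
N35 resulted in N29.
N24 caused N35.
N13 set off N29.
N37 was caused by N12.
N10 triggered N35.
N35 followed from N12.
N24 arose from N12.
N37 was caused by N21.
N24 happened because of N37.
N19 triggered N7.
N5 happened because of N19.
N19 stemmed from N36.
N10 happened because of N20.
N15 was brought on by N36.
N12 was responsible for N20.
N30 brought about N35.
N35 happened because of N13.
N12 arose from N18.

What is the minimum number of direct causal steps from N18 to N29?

Shortest chain: N18 → N12 → N35 → N29.

3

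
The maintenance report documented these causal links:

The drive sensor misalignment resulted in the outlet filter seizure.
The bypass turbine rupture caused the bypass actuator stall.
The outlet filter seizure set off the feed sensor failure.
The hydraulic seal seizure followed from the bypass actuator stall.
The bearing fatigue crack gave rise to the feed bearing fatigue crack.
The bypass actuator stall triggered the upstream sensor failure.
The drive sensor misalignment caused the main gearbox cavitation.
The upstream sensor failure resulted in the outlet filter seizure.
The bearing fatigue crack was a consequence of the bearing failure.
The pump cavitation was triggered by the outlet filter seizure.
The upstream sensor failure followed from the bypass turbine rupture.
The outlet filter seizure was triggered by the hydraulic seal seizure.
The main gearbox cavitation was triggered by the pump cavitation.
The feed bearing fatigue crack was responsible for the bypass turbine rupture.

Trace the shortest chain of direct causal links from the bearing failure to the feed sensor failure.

the bearing failure → the bearing fatigue crack
the bearing fatigue crack → the feed bearing fatigue crack
the feed bearing fatigue crack → the bypass turbine rupture
the bypass turbine rupture → the upstream sensor failure
the upstream sensor failure → the outlet filter seizure
the outlet filter seizure → the feed sensor failure
Length: 6 steps.

the bearing failure → the bearing fatigue crack → the feed bearing fatigue crack → the bypass turbine rupture → the upstream sensor failure → the outlet filter seizure → the feed sensor failure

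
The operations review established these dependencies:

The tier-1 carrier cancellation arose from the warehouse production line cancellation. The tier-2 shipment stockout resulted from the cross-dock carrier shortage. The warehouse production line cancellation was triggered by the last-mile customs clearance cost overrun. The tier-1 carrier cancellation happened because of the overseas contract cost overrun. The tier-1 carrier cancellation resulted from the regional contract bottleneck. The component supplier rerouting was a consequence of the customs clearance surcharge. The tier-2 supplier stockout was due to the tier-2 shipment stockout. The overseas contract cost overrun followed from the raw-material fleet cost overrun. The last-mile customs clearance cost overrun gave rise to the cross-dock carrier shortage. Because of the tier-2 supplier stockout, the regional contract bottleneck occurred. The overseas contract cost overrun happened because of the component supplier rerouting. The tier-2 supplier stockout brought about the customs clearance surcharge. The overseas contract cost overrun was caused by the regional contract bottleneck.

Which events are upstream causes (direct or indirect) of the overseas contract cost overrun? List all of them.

the component supplier rerouting, the cross-dock carrier shortage, the customs clearance surcharge, the last-mile customs clearance cost overrun, the raw-material fleet cost overrun, the regional contract bottleneck, the tier-2 shipment stockout, the tier-2 supplier stockout

Immediate causes of the overseas contract cost overrun: the regional contract bottleneck, the component supplier rerouting, the raw-material fleet cost overrun.
Further upstream: the last-mile customs clearance cost overrun, the cross-dock carrier shortage, the tier-2 shipment stockout, the tier-2 supplier stockout, the customs clearance surcharge.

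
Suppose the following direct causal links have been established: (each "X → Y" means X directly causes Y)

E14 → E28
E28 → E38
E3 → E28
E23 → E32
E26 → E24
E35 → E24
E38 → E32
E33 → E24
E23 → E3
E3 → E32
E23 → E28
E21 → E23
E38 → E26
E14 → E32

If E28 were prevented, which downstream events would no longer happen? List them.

E26, E38

Downstream of E28: E38, E32, E26, E24.
Of those, still caused via another path: E32, E24.
The remainder have no surviving cause.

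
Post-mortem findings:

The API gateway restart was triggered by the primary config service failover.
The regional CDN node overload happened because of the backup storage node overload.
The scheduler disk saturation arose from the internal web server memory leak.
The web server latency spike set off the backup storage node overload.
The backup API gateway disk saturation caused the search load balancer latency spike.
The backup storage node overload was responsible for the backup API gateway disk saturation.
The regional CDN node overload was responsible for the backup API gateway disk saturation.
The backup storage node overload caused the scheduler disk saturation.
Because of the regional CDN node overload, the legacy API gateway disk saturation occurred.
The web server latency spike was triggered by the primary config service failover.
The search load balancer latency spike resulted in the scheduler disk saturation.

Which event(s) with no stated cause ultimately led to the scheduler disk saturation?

the internal web server memory leak, the primary config service failover

Tracing upstream from the scheduler disk saturation: the scheduler disk saturation ← the backup storage node overload ← the web server latency spike ← the primary config service failover.
A separate upstream branch: the scheduler disk saturation ← the internal web server memory leak.
Each of those chain origins has no stated cause.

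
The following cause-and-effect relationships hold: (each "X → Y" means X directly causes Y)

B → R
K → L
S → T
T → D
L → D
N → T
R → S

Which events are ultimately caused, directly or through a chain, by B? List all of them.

Direct effects: R.
2 steps out: S.
3 steps out: T.
4 steps out: D.
Not reachable from it: K, N, L.

D, R, S, T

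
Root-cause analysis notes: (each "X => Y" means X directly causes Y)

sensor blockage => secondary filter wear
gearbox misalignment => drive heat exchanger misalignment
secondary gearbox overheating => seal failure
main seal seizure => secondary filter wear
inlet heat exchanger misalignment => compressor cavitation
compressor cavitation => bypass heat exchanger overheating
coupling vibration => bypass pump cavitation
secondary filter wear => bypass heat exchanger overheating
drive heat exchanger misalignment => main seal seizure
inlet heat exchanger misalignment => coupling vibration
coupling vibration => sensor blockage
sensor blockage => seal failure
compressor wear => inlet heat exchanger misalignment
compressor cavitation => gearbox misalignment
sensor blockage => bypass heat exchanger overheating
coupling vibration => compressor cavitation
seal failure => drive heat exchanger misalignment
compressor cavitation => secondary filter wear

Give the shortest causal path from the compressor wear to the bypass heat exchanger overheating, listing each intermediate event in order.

the compressor wear → the inlet heat exchanger misalignment
the inlet heat exchanger misalignment → the compressor cavitation
the compressor cavitation → the bypass heat exchanger overheating
Length: 3 steps.

the compressor wear → the inlet heat exchanger misalignment → the compressor cavitation → the bypass heat exchanger overheating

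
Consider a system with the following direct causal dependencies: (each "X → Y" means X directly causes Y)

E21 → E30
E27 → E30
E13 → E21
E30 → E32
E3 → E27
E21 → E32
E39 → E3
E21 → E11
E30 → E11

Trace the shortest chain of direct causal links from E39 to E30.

E39 → E3 → E27 → E30

E39 → E3
E3 → E27
E27 → E30
Length: 3 steps.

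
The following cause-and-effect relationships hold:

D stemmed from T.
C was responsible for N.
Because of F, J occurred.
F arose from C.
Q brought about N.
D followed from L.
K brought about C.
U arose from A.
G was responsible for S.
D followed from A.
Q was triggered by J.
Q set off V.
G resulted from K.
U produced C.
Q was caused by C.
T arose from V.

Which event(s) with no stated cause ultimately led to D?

A, K, L

Tracing upstream from D: D ← T ← V ← Q ← C ← K.
A separate upstream branch: D ← A.
A separate upstream branch: D ← L.
Each of those chain origins has no stated cause.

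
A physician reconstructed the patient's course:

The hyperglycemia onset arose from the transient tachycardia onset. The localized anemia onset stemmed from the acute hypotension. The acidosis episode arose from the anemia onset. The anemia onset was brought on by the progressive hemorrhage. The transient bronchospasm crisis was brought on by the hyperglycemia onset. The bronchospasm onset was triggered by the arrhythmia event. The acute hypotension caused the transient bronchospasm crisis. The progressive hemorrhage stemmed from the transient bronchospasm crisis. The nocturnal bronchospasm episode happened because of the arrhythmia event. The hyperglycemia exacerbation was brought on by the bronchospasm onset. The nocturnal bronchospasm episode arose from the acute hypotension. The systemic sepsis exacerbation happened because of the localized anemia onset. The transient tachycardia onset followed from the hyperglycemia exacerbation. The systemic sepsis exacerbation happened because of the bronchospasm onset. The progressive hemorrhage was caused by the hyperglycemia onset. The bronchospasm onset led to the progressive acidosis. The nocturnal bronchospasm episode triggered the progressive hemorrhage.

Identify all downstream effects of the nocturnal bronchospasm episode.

the acidosis episode, the anemia onset, the progressive hemorrhage

Direct effects: the progressive hemorrhage.
2 steps out: the anemia onset.
3 steps out: the acidosis episode.
Not reachable from it: the arrhythmia event, the bronchospasm onset, the acute hypotension, the localized anemia onset, the systemic sepsis exacerbation, the progressive acidosis, the hyperglycemia exacerbation, the transient tachycardia onset, the hyperglycemia onset, the transient bronchospasm crisis.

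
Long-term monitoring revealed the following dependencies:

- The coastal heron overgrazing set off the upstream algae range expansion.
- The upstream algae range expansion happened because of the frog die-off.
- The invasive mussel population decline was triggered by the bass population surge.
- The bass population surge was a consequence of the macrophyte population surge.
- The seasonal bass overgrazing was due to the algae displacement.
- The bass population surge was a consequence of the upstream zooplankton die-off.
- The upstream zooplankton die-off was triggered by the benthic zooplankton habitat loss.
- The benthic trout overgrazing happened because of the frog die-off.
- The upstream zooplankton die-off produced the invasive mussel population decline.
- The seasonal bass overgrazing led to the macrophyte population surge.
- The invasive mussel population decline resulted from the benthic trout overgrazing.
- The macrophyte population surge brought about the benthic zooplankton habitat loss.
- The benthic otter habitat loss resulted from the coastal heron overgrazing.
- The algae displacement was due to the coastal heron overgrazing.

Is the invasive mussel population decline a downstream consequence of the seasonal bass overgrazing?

Yes

There is a causal chain: the seasonal bass overgrazing → the macrophyte population surge → the bass population surge → the invasive mussel population decline.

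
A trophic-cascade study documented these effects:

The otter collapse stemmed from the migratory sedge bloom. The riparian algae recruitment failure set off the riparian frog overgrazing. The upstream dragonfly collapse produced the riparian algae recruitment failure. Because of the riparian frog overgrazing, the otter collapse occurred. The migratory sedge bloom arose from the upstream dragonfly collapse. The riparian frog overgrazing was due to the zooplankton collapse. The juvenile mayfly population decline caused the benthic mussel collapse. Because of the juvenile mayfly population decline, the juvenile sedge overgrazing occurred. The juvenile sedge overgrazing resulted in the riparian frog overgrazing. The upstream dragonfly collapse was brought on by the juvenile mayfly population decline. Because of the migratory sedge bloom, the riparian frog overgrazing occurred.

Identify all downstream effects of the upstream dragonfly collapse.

the migratory sedge bloom, the otter collapse, the riparian algae recruitment failure, the riparian frog overgrazing

Direct effects: the riparian algae recruitment failure, the migratory sedge bloom.
2 steps out: the riparian frog overgrazing, the otter collapse.
Not reachable from it: the juvenile mayfly population decline, the benthic mussel collapse, the juvenile sedge overgrazing, the zooplankton collapse.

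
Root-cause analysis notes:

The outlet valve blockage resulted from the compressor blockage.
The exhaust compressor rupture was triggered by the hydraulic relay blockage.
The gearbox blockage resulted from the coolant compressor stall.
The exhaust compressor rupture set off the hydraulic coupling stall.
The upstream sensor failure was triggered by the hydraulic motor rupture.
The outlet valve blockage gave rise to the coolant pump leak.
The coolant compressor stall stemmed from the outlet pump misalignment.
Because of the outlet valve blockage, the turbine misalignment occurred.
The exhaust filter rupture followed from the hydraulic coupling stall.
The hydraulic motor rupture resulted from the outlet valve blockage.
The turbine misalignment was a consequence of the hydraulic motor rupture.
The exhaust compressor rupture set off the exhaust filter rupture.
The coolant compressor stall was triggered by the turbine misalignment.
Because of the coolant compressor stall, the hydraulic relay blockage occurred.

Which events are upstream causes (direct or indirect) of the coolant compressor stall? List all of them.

Immediate causes of the coolant compressor stall: the outlet pump misalignment, the turbine misalignment.
Further upstream: the compressor blockage, the outlet valve blockage, the hydraulic motor rupture.

the compressor blockage, the hydraulic motor rupture, the outlet pump misalignment, the outlet valve blockage, the turbine misalignment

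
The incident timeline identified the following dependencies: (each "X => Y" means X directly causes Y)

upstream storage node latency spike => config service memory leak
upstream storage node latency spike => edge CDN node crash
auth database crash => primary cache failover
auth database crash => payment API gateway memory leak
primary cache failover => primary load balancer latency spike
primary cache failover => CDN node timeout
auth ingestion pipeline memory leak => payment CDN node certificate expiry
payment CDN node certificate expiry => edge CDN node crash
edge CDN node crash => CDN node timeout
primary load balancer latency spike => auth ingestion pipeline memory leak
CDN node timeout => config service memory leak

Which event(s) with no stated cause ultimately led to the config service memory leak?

Tracing upstream from the config service memory leak: the config service memory leak ← the CDN node timeout ← the primary cache failover ← the auth database crash.
A separate upstream branch: the config service memory leak ← the upstream storage node latency spike.
Each of those chain origins has no stated cause.

the auth database crash, the upstream storage node latency spike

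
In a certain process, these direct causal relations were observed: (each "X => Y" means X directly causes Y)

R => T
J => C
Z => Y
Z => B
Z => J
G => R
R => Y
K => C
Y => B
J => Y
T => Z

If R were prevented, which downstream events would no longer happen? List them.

B, J, T, Y, Z

Downstream of R: T, Z, J, C, Y, B.
Of those, still caused via another path: C.
The remainder have no surviving cause.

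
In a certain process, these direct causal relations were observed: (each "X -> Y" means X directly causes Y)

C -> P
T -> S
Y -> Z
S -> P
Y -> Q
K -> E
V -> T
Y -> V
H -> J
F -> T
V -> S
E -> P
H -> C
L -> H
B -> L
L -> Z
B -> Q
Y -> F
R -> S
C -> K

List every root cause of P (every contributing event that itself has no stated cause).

Tracing upstream from P: P ← C ← H ← L ← B.
A separate upstream branch: P ← S ← V ← Y.
A separate upstream branch: P ← S ← R.
Each of those chain origins has no stated cause.

B, R, Y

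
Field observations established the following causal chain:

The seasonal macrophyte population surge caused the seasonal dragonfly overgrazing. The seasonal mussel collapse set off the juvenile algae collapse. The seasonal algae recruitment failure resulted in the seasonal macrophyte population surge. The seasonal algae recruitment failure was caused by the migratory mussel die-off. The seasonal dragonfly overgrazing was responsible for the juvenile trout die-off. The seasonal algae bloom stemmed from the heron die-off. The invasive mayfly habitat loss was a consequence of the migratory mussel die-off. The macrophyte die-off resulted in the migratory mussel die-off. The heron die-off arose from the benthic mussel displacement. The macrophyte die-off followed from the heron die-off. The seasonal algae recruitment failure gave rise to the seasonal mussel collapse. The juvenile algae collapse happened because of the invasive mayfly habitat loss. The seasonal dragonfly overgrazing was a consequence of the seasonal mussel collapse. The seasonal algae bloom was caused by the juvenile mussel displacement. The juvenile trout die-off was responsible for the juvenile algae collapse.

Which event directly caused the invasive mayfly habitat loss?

Upstream contributors include the benthic mussel displacement, the heron die-off, the macrophyte die-off, but only the migratory mussel die-off feeds directly into the invasive mayfly habitat loss.

the migratory mussel die-off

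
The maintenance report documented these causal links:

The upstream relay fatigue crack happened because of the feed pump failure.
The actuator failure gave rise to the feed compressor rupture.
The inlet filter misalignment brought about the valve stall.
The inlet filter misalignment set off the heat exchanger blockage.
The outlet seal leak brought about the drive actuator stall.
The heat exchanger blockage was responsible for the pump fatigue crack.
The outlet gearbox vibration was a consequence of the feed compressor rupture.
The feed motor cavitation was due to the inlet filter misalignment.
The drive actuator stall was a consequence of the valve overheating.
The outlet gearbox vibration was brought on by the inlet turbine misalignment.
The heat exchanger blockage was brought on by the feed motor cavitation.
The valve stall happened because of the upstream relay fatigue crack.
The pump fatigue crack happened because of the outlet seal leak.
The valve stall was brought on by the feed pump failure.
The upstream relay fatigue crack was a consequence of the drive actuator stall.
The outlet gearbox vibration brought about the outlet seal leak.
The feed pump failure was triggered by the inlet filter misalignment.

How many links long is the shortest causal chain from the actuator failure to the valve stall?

Shortest chain: the actuator failure → the feed compressor rupture → the outlet gearbox vibration → the outlet seal leak → the drive actuator stall → the upstream relay fatigue crack → the valve stall.

6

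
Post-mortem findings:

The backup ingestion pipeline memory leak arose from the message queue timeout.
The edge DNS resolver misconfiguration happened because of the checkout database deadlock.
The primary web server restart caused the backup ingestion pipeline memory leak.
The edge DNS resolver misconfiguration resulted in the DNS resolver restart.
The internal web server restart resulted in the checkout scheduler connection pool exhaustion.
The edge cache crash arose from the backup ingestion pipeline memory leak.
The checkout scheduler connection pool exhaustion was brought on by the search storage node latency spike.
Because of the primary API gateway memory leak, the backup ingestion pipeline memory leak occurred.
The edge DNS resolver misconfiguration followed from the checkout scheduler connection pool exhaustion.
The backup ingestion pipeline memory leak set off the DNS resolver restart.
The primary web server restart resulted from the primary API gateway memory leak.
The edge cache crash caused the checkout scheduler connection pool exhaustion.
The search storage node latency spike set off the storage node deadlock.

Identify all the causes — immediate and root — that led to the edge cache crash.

Immediate cause of the edge cache crash: the backup ingestion pipeline memory leak.
Further upstream: the message queue timeout, the primary API gateway memory leak, the primary web server restart.

the backup ingestion pipeline memory leak, the message queue timeout, the primary API gateway memory leak, the primary web server restart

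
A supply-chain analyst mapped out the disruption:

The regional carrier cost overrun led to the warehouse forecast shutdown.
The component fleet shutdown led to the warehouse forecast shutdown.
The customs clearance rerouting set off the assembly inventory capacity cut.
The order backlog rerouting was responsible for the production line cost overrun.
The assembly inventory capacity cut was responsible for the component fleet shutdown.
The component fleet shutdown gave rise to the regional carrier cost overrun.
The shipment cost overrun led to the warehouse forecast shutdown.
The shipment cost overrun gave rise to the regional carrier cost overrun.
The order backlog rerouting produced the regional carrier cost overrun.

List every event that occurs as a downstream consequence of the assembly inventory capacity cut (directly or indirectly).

the component fleet shutdown, the regional carrier cost overrun, the warehouse forecast shutdown

Direct effects: the component fleet shutdown.
2 steps out: the regional carrier cost overrun, the warehouse forecast shutdown.
Not reachable from it: the order backlog rerouting, the production line cost overrun, the customs clearance rerouting, the shipment cost overrun.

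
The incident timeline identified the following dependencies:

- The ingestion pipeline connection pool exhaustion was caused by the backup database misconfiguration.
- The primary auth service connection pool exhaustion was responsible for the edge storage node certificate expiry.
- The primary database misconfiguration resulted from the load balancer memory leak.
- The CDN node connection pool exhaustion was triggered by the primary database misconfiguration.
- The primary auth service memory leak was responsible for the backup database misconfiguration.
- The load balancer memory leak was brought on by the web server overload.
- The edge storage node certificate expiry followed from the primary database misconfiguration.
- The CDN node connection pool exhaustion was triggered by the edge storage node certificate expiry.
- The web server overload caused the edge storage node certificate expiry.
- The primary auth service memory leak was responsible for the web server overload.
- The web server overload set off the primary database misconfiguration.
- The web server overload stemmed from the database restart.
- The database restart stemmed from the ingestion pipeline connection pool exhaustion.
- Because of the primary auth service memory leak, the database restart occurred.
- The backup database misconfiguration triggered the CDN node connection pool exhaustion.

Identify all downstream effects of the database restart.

Direct effects: the web server overload.
2 steps out: the load balancer memory leak, the primary database misconfiguration, the edge storage node certificate expiry.
3 steps out: the CDN node connection pool exhaustion.
Not reachable from it: the primary auth service memory leak, the primary auth service connection pool exhaustion, the backup database misconfiguration, the ingestion pipeline connection pool exhaustion.

the CDN node connection pool exhaustion, the edge storage node certificate expiry, the load balancer memory leak, the primary database misconfiguration, the web server overload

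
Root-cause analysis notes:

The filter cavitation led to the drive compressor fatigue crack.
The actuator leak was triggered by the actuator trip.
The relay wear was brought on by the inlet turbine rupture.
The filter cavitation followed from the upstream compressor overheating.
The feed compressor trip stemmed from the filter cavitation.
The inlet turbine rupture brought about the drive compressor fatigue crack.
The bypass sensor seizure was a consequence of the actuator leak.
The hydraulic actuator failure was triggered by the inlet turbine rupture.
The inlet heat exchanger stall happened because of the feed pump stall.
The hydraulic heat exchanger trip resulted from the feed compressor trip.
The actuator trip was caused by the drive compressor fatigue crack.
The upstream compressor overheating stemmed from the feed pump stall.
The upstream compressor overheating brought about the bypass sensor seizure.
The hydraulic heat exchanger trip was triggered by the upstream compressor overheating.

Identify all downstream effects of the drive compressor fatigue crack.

Direct effects: the actuator trip.
2 steps out: the actuator leak.
3 steps out: the bypass sensor seizure.
Not reachable from it: the inlet turbine rupture, the relay wear, the feed pump stall, the upstream compressor overheating, the filter cavitation, the feed compressor trip, the hydraulic actuator failure, the inlet heat exchanger stall, the hydraulic heat exchanger trip.

the actuator leak, the actuator trip, the bypass sensor seizure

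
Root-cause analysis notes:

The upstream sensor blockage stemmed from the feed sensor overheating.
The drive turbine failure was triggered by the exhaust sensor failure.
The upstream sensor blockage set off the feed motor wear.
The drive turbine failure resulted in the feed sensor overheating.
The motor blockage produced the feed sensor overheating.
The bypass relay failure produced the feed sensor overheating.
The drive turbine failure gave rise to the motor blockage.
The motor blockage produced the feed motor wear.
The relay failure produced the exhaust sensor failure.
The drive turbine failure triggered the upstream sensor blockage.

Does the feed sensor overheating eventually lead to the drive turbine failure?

The feed sensor overheating leads to the upstream sensor blockage, the feed motor wear; the drive turbine failure is not among them.

No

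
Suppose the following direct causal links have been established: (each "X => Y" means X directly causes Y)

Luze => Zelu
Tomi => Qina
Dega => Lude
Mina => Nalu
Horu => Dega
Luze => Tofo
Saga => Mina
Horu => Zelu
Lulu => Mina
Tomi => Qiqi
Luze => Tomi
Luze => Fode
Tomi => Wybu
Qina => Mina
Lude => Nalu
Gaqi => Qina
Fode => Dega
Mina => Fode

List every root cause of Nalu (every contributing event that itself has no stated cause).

Tracing upstream from Nalu: Nalu ← Mina ← Qina ← Tomi ← Luze.
A separate upstream branch: Nalu ← Lude ← Dega ← Horu.
A separate upstream branch: Nalu ← Mina ← Qina ← Gaqi.
A separate upstream branch: Nalu ← Mina ← Saga.
A separate upstream branch: Nalu ← Mina ← Lulu.
Each of those chain origins has no stated cause.

Gaqi, Horu, Lulu, Luze, Saga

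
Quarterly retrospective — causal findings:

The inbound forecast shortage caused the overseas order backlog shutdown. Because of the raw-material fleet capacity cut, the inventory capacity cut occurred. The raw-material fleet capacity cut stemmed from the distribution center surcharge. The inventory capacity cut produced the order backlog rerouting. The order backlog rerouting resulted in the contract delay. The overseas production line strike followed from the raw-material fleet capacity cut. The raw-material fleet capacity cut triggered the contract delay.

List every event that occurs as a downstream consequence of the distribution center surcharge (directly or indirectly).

the contract delay, the inventory capacity cut, the order backlog rerouting, the overseas production line strike, the raw-material fleet capacity cut

Direct effects: the raw-material fleet capacity cut.
2 steps out: the overseas production line strike, the inventory capacity cut, the contract delay.
3 steps out: the order backlog rerouting.
Not reachable from it: the inbound forecast shortage, the overseas order backlog shutdown.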